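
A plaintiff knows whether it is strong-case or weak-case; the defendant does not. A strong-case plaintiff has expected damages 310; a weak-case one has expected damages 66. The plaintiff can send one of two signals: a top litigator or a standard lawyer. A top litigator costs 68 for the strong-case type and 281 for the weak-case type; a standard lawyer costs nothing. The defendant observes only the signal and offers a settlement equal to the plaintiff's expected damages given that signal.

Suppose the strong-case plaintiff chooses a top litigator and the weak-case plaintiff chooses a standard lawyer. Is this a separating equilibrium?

Yes

If types separate, top litigator earns payment 310 and standard lawyer earns 66.
Strong-case: top litigator gives 310 − 68 = 242; standard lawyer gives 66 − 0 = 66. No deviation. ✓
Weak-case: standard lawyer gives 66 − 0 = 66; top litigator gives 310 − 281 = 29. No deviation. ✓
Both incentive constraints hold.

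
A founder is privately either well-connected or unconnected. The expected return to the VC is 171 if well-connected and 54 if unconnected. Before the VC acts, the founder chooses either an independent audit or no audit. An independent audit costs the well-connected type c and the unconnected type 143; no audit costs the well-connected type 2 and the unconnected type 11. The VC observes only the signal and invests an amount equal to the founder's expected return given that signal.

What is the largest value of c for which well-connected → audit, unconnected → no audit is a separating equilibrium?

119

Under separation: audit → well-connected (pays 171); no audit → unconnected (pays 54).
Unconnected: 54 − 11 = 43 ≥ 171 − 143 = 28. Holds regardless of c. ✓
Well-connected: 171 − c ≥ 54 − 2, so c ≤ 171 − 52 = 119.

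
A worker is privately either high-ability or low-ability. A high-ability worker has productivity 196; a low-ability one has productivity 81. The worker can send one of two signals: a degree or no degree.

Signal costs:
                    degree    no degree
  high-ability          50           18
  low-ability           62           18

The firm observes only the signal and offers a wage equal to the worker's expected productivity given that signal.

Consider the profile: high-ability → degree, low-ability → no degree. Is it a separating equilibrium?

If types separate, degree earns payment 196 and no degree earns 81.
High-ability: degree gives 196 − 50 = 146; no degree gives 81 − 18 = 63. No deviation. ✓
Low-ability: no degree gives 81 − 18 = 63; degree gives 196 − 62 = 134. Would deviate. ✗

No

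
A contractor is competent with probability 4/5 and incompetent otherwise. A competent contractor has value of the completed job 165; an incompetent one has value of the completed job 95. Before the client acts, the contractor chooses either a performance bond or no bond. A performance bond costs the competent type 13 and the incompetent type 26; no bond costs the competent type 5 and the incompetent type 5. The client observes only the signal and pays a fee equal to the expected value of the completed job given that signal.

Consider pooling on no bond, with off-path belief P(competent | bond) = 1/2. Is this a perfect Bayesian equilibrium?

Yes

On the equilibrium path (no bond) the client holds the prior 4/5 and pays 4/5·165 + 1/5·95 = 151. Off-path (bond) belief 1/2 gives 1/2·165 + 1/2·95 = 130.
Competent: no bond gives 151 − 5 = 146; bond gives 130 − 13 = 117. Stays. ✓
Incompetent: no bond gives 151 − 5 = 146; bond gives 130 − 26 = 104. Stays. ✓
Beliefs are Bayes-consistent on-path and both types best-respond.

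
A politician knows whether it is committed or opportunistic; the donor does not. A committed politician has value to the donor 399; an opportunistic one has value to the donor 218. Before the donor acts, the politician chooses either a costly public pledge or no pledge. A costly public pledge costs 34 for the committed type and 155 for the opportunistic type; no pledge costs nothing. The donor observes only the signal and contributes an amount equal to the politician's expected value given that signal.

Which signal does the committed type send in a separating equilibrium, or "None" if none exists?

Try committed → pledge, opportunistic → no pledge:
  Under separation the donor infers type exactly: pledge → committed (pays 399), no pledge → opportunistic (pays 218).
  Committed: pledge gives 399 − 34 = 365; no pledge gives 218 − 0 = 218. No deviation. ✓
  Opportunistic: no pledge gives 218 − 0 = 218; pledge gives 399 − 155 = 244. Would deviate. ✗
Try committed → no pledge, opportunistic → pledge:
  Under separation the donor infers type exactly: no pledge → committed (pays 399), pledge → opportunistic (pays 218).
  Committed: no pledge gives 399 − 0 = 399; pledge gives 218 − 34 = 184. No deviation. ✓
  Opportunistic: pledge gives 218 − 155 = 63; no pledge gives 399 − 0 = 399. Would deviate. ✗
Neither assignment is incentive-compatible.

None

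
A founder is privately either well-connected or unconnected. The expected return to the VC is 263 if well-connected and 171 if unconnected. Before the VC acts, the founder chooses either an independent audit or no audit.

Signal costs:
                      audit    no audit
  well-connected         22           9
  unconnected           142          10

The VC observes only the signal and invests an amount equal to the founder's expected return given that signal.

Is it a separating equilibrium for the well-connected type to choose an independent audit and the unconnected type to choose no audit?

Yes

If types separate, audit earns payment 263 and no audit earns 171.
Well-connected: audit gives 263 − 22 = 241; no audit gives 171 − 9 = 162. No deviation. ✓
Unconnected: no audit gives 171 − 10 = 161; audit gives 263 − 142 = 121. No deviation. ✓
Both incentive constraints hold.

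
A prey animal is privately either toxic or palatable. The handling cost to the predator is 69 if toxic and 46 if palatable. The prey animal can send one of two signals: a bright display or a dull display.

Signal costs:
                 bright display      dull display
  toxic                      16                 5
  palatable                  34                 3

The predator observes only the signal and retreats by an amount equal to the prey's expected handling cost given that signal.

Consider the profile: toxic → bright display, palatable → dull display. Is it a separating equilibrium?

Yes

If types separate, bright display earns payment 69 and dull display earns 46.
Toxic: bright display gives 69 − 16 = 53; dull display gives 46 − 5 = 41. No deviation. ✓
Palatable: dull display gives 46 − 3 = 43; bright display gives 69 − 34 = 35. No deviation. ✓
Neither type gains from mimicking the other.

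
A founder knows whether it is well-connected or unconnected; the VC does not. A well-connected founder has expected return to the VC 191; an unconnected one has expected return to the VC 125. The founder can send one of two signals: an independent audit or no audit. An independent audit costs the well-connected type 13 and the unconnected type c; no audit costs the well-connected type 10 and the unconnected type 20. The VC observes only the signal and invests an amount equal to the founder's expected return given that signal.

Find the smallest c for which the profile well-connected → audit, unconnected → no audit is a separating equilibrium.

Under separation: audit → well-connected (pays 191); no audit → unconnected (pays 125).
Well-connected: 191 − 13 = 178 ≥ 125 − 10 = 115. Holds regardless of c. ✓
Unconnected: 125 − 20 ≥ 191 − c, so c ≥ 191 − 105 = 86.

86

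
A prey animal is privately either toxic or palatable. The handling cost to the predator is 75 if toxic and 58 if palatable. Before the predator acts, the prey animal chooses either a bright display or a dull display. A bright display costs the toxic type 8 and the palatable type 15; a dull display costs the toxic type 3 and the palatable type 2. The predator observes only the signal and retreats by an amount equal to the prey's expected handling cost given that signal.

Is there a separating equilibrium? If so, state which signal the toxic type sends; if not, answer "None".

Try toxic → bright display, palatable → dull display:
  If types separate, bright display earns payment 75 and dull display earns 58.
  Toxic: bright display gives 75 − 8 = 67; dull display gives 58 − 3 = 55. No deviation. ✓
  Palatable: dull display gives 58 − 2 = 56; bright display gives 75 − 15 = 60. Would deviate. ✗
Try toxic → dull display, palatable → bright display:
  If types separate, dull display earns payment 75 and bright display earns 58.
  Toxic: dull display gives 75 − 3 = 72; bright display gives 58 − 8 = 50. No deviation. ✓
  Palatable: bright display gives 58 − 15 = 43; dull display gives 75 − 2 = 73. Would deviate. ✗
Neither assignment is incentive-compatible.

None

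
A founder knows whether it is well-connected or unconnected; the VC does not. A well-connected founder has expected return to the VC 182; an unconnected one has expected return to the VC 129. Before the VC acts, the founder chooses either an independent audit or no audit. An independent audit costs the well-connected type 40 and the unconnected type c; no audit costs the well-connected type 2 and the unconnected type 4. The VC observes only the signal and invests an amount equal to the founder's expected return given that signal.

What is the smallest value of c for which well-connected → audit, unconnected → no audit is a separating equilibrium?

Under separation: audit → well-connected (pays 182); no audit → unconnected (pays 129).
Well-connected: 182 − 40 = 142 ≥ 129 − 2 = 127. Holds regardless of c. ✓
Unconnected: 129 − 4 ≥ 182 − c, so c ≥ 182 − 125 = 57.

57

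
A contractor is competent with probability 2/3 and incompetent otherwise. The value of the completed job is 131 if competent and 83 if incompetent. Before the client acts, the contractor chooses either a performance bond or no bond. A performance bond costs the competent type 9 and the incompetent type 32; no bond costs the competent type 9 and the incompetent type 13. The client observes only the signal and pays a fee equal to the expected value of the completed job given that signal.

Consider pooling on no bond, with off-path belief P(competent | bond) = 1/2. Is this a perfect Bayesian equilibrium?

Yes

On the equilibrium path (no bond) the client holds the prior 2/3 and pays 2/3·131 + 1/3·83 = 115. Off-path (bond) belief 1/2 gives 1/2·131 + 1/2·83 = 107.
Competent: no bond gives 115 − 9 = 106; bond gives 107 − 9 = 98. Stays. ✓
Incompetent: no bond gives 115 − 13 = 102; bond gives 107 − 32 = 75. Stays. ✓
Beliefs are Bayes-consistent on-path and both types best-respond.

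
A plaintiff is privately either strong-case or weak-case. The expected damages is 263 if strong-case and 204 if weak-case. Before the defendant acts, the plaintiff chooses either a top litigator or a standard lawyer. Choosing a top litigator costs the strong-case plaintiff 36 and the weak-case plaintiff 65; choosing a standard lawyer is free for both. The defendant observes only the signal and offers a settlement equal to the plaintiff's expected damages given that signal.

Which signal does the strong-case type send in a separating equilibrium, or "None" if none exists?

Try strong-case → top litigator, weak-case → standard lawyer:
  If types separate, top litigator earns payment 263 and standard lawyer earns 204.
  Strong-case: top litigator gives 263 − 36 = 227; standard lawyer gives 204 − 0 = 204. No deviation. ✓
  Weak-case: standard lawyer gives 204 − 0 = 204; top litigator gives 263 − 65 = 198. No deviation. ✓
Both hold — the strong-case type sends top litigator.

top litigator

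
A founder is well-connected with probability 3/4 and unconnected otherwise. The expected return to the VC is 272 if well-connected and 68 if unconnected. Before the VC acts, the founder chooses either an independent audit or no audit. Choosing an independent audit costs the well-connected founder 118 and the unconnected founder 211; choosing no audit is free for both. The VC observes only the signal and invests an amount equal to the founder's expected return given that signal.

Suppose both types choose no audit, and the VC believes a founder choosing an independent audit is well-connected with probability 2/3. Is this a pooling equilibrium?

Yes

At the pooled signal (no audit) the VC holds the prior 3/4 and pays 3/4·272 + 1/4·68 = 221. Off-path (audit) belief 2/3 gives 2/3·272 + 1/3·68 = 204.
Well-connected: no audit gives 221 − 0 = 221; audit gives 204 − 118 = 86. Stays. ✓
Unconnected: no audit gives 221 − 0 = 221; audit gives 204 − 211 = -7. Stays. ✓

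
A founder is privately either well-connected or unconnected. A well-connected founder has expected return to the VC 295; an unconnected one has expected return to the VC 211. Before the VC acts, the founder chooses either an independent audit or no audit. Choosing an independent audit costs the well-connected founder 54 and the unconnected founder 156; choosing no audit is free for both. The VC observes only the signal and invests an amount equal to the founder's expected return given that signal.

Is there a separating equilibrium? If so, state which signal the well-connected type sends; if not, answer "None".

audit

Try well-connected → audit, unconnected → no audit:
  If types separate, audit earns payment 295 and no audit earns 211.
  Well-connected: audit gives 295 − 54 = 241; no audit gives 211 − 0 = 211. No deviation. ✓
  Unconnected: no audit gives 211 − 0 = 211; audit gives 295 − 156 = 139. No deviation. ✓
Both hold — the well-connected type sends audit.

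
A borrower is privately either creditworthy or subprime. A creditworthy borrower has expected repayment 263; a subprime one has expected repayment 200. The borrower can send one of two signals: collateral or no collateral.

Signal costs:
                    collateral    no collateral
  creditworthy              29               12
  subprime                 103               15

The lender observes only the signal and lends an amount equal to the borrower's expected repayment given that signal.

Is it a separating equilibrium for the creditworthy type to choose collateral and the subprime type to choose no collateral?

Under separation the lender infers type exactly: collateral → creditworthy (pays 263), no collateral → subprime (pays 200).
Creditworthy: collateral gives 263 − 29 = 234; no collateral gives 200 − 12 = 188. No deviation. ✓
Subprime: no collateral gives 200 − 15 = 185; collateral gives 263 − 103 = 160. No deviation. ✓
Neither type gains from mimicking the other.

Yes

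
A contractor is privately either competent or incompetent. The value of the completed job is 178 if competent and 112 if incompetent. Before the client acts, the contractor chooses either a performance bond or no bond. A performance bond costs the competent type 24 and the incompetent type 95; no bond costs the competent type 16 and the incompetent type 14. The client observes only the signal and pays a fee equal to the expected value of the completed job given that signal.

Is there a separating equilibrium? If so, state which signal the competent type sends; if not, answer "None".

bond

Try competent → bond, incompetent → no bond:
  Under separation the client infers type exactly: bond → competent (pays 178), no bond → incompetent (pays 112).
  Competent: bond gives 178 − 24 = 154; no bond gives 112 − 16 = 96. No deviation. ✓
  Incompetent: no bond gives 112 − 14 = 98; bond gives 178 − 95 = 83. No deviation. ✓
Both hold — the competent type sends bond.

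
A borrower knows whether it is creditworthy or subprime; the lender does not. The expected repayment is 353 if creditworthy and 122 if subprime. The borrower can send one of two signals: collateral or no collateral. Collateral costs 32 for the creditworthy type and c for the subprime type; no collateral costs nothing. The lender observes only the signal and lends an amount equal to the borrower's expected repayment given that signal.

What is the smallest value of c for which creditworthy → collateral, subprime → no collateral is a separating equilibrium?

231

Under separation: collateral → creditworthy (pays 353); no collateral → subprime (pays 122).
Creditworthy: 353 − 32 = 321 ≥ 122 − 0 = 122. Holds regardless of c. ✓
Subprime: 122 − 0 ≥ 353 − c, so c ≥ 353 − 122 = 231.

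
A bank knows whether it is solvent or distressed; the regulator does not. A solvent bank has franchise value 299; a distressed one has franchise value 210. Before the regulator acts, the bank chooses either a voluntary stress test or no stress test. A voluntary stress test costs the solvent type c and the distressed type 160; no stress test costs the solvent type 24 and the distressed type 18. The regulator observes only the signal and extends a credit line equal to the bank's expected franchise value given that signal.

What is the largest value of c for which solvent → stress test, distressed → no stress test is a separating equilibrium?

Under separation: stress test → solvent (pays 299); no stress test → distressed (pays 210).
Distressed: 210 − 18 = 192 ≥ 299 − 160 = 139. Holds regardless of c. ✓
Solvent: 299 − c ≥ 210 − 24, so c ≤ 299 − 186 = 113.

113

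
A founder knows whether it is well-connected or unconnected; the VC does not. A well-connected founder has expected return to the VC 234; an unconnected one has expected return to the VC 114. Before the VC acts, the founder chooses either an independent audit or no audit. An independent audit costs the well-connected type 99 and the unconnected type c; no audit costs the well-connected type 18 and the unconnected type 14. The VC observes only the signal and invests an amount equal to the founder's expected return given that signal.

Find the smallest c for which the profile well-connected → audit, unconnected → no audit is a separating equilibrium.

134

Under separation: audit → well-connected (pays 234); no audit → unconnected (pays 114).
Well-connected: 234 − 99 = 135 ≥ 114 − 18 = 96. Holds regardless of c. ✓
Unconnected: 114 − 14 ≥ 234 − c, so c ≥ 234 − 100 = 134.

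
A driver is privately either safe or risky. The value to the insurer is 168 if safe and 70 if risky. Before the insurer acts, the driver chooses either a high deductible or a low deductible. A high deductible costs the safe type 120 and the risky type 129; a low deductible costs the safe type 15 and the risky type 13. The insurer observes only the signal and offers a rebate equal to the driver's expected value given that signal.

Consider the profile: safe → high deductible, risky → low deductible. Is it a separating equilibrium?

If types separate, high deductible earns payment 168 and low deductible earns 70.
Safe: high deductible gives 168 − 120 = 48; low deductible gives 70 − 15 = 55. Would deviate. ✗
Risky: low deductible gives 70 − 13 = 57; high deductible gives 168 − 129 = 39. No deviation. ✓

No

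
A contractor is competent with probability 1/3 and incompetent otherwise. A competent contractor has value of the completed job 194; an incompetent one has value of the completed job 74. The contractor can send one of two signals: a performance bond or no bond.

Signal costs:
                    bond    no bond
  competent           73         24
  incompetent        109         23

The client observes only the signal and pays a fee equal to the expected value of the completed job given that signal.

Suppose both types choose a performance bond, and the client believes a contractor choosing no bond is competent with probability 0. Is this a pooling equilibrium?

No

On the equilibrium path (bond) the client holds the prior 1/3 and pays 1/3·194 + 2/3·74 = 114. Off-path (no bond) belief 0 gives 0·194 + 1·74 = 74.
Competent: bond gives 114 − 73 = 41; no bond gives 74 − 24 = 50. Deviates. ✗
Incompetent: bond gives 114 − 109 = 5; no bond gives 74 − 23 = 51. Deviates. ✗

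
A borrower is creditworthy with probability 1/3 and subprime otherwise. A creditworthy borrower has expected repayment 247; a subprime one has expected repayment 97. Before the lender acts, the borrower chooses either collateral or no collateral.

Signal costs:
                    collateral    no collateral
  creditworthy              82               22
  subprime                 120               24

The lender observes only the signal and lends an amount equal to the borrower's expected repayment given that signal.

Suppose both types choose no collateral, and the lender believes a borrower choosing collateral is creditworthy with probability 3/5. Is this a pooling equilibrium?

On the equilibrium path (no collateral) the lender holds the prior 1/3 and pays 1/3·247 + 2/3·97 = 147. Off-path (collateral) belief 3/5 gives 3/5·247 + 2/5·97 = 187.
Creditworthy: no collateral gives 147 − 22 = 125; collateral gives 187 − 82 = 105. Stays. ✓
Subprime: no collateral gives 147 − 24 = 123; collateral gives 187 − 120 = 67. Stays. ✓
Beliefs are Bayes-consistent on-path and both types best-respond.

Yes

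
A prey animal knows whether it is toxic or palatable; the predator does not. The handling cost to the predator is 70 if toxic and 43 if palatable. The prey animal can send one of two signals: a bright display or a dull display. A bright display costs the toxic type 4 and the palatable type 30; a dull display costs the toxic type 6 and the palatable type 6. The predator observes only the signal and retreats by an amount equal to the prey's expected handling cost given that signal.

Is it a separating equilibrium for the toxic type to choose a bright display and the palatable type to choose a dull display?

No

Under separation the predator infers type exactly: bright display → toxic (pays 70), dull display → palatable (pays 43).
Toxic: bright display gives 70 − 4 = 66; dull display gives 43 − 6 = 37. No deviation. ✓
Palatable: dull display gives 43 − 6 = 37; bright display gives 70 − 30 = 40. Would deviate. ✗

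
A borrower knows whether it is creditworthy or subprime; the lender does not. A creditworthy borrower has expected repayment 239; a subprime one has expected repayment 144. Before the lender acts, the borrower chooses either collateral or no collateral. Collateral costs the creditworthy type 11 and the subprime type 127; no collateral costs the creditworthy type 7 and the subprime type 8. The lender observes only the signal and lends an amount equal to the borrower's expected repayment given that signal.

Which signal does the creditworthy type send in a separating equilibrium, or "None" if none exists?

Try creditworthy → collateral, subprime → no collateral:
  If types separate, collateral earns payment 239 and no collateral earns 144.
  Creditworthy: collateral gives 239 − 11 = 228; no collateral gives 144 − 7 = 137. No deviation. ✓
  Subprime: no collateral gives 144 − 8 = 136; collateral gives 239 − 127 = 112. No deviation. ✓
Both hold — the creditworthy type sends collateral.

collateral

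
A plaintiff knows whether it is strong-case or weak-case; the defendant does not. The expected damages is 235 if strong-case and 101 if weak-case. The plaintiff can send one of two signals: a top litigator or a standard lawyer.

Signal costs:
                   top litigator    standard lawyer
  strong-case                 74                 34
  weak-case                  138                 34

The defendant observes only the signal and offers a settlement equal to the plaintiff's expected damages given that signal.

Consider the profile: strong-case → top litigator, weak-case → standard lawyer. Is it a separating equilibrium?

No

Under separation the defendant infers type exactly: top litigator → strong-case (pays 235), standard lawyer → weak-case (pays 101).
Strong-case: top litigator gives 235 − 74 = 161; standard lawyer gives 101 − 34 = 67. No deviation. ✓
Weak-case: standard lawyer gives 101 − 34 = 67; top litigator gives 235 − 138 = 97. Would deviate. ✗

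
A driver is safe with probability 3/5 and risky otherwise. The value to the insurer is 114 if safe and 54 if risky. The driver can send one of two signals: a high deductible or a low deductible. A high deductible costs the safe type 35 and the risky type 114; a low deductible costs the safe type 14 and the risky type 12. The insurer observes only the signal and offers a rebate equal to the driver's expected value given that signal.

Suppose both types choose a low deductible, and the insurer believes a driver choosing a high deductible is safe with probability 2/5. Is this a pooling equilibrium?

On the equilibrium path (low deductible) the insurer holds the prior 3/5 and pays 3/5·114 + 2/5·54 = 90. Off-path (high deductible) belief 2/5 gives 2/5·114 + 3/5·54 = 78.
Safe: low deductible gives 90 − 14 = 76; high deductible gives 78 − 35 = 43. Stays. ✓
Risky: low deductible gives 90 − 12 = 78; high deductible gives 78 − 114 = -36. Stays. ✓
Beliefs are Bayes-consistent on-path and both types best-respond.

Yes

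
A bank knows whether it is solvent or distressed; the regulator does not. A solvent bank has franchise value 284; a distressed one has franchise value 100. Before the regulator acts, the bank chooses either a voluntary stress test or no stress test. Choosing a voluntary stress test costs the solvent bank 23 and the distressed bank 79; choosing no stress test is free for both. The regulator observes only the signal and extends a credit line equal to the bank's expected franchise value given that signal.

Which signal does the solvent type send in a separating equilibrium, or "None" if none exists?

None

Try solvent → stress test, distressed → no stress test:
  Under separation the regulator infers type exactly: stress test → solvent (pays 284), no stress test → distressed (pays 100).
  Solvent: stress test gives 284 − 23 = 261; no stress test gives 100 − 0 = 100. No deviation. ✓
  Distressed: no stress test gives 100 − 0 = 100; stress test gives 284 − 79 = 205. Would deviate. ✗
Try solvent → no stress test, distressed → stress test:
  Under separation the regulator infers type exactly: no stress test → solvent (pays 284), stress test → distressed (pays 100).
  Solvent: no stress test gives 284 − 0 = 284; stress test gives 100 − 23 = 77. No deviation. ✓
  Distressed: stress test gives 100 − 79 = 21; no stress test gives 284 − 0 = 284. Would deviate. ✗
Neither assignment is incentive-compatible.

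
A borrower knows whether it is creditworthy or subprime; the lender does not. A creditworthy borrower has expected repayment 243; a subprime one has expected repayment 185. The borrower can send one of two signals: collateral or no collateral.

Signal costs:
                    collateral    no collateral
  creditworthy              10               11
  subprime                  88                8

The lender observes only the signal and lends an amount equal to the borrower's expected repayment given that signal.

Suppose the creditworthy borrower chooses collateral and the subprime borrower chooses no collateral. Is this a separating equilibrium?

Yes

Under separation the lender infers type exactly: collateral → creditworthy (pays 243), no collateral → subprime (pays 185).
Creditworthy: collateral gives 243 − 10 = 233; no collateral gives 185 − 11 = 174. No deviation. ✓
Subprime: no collateral gives 185 − 8 = 177; collateral gives 243 − 88 = 155. No deviation. ✓
Neither type gains from mimicking the other.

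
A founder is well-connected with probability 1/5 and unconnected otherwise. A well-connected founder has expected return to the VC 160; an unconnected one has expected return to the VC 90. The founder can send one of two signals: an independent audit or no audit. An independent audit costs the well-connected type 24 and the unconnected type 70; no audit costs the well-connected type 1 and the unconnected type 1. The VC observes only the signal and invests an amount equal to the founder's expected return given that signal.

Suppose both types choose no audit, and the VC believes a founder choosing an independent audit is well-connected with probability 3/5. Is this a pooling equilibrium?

At the pooled signal (no audit) the VC holds the prior 1/5 and pays 1/5·160 + 4/5·90 = 104. Off-path (audit) belief 3/5 gives 3/5·160 + 2/5·90 = 132.
Well-connected: no audit gives 104 − 1 = 103; audit gives 132 − 24 = 108. Deviates. ✗
Unconnected: no audit gives 104 − 1 = 103; audit gives 132 − 70 = 62. Stays. ✓

No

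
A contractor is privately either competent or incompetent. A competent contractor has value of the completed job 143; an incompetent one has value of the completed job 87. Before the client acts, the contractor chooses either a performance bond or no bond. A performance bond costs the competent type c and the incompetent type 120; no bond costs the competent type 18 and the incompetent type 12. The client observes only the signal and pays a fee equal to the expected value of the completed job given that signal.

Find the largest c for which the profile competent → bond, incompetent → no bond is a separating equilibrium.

Under separation: bond → competent (pays 143); no bond → incompetent (pays 87).
Incompetent: 87 − 12 = 75 ≥ 143 − 120 = 23. Holds regardless of c. ✓
Competent: 143 − c ≥ 87 − 18, so c ≤ 143 − 69 = 74.

74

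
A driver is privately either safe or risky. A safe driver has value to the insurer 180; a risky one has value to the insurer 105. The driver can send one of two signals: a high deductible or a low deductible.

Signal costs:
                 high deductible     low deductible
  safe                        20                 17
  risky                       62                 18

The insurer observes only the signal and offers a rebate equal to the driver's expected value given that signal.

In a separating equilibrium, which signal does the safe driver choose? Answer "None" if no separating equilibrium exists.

Try safe → high deductible, risky → low deductible:
  Under separation the insurer infers type exactly: high deductible → safe (pays 180), low deductible → risky (pays 105).
  Safe: high deductible gives 180 − 20 = 160; low deductible gives 105 − 17 = 88. No deviation. ✓
  Risky: low deductible gives 105 − 18 = 87; high deductible gives 180 − 62 = 118. Would deviate. ✗
Try safe → low deductible, risky → high deductible:
  Under separation the insurer infers type exactly: low deductible → safe (pays 180), high deductible → risky (pays 105).
  Safe: low deductible gives 180 − 17 = 163; high deductible gives 105 − 20 = 85. No deviation. ✓
  Risky: high deductible gives 105 − 62 = 43; low deductible gives 180 − 18 = 162. Would deviate. ✗
Neither assignment is incentive-compatible.

None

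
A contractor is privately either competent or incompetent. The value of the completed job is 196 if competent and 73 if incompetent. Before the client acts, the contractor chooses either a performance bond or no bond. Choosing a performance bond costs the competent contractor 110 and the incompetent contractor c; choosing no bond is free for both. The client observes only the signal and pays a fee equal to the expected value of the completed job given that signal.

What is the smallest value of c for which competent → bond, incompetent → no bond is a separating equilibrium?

123

Under separation: bond → competent (pays 196); no bond → incompetent (pays 73).
Competent: 196 − 110 = 86 ≥ 73 − 0 = 73. Holds regardless of c. ✓
Incompetent: 73 − 0 ≥ 196 − c, so c ≥ 196 − 73 = 123.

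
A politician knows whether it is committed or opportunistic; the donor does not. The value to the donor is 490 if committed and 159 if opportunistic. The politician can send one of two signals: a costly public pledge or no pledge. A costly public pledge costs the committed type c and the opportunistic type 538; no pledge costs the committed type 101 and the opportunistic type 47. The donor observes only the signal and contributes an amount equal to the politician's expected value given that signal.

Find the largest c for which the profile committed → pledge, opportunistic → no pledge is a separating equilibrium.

Under separation: pledge → committed (pays 490); no pledge → opportunistic (pays 159).
Opportunistic: 159 − 47 = 112 ≥ 490 − 538 = -48. Holds regardless of c. ✓
Committed: 490 − c ≥ 159 − 101, so c ≤ 490 − 58 = 432.

432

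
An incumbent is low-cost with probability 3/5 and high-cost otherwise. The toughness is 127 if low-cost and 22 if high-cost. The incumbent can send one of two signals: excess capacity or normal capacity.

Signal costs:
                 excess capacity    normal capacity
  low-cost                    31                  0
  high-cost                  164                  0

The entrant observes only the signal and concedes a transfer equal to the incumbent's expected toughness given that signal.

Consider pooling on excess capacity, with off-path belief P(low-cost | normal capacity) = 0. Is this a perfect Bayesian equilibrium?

At the pooled signal (excess capacity) the entrant holds the prior 3/5 and pays 3/5·127 + 2/5·22 = 85. Off-path (normal capacity) belief 0 gives 0·127 + 1·22 = 22.
Low-cost: excess capacity gives 85 − 31 = 54; normal capacity gives 22 − 0 = 22. Stays. ✓
High-cost: excess capacity gives 85 − 164 = -79; normal capacity gives 22 − 0 = 22. Deviates. ✗

No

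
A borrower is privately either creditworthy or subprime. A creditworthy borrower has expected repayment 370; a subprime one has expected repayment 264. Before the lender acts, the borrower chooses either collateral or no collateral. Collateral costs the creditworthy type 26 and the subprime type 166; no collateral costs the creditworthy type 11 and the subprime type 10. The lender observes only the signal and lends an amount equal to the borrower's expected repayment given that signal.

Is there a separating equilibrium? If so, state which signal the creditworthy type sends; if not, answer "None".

collateral

Try creditworthy → collateral, subprime → no collateral:
  Under separation the lender infers type exactly: collateral → creditworthy (pays 370), no collateral → subprime (pays 264).
  Creditworthy: collateral gives 370 − 26 = 344; no collateral gives 264 − 11 = 253. No deviation. ✓
  Subprime: no collateral gives 264 − 10 = 254; collateral gives 370 − 166 = 204. No deviation. ✓
Both hold — the creditworthy type sends collateral.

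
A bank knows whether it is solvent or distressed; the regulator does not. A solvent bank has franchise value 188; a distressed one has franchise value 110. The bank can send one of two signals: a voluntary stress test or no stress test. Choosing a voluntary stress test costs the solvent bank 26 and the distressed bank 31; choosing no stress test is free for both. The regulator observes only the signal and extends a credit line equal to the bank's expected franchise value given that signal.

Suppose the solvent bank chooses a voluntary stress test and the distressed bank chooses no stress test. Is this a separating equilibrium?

If types separate, stress test earns payment 188 and no stress test earns 110.
Solvent: stress test gives 188 − 26 = 162; no stress test gives 110 − 0 = 110. No deviation. ✓
Distressed: no stress test gives 110 − 0 = 110; stress test gives 188 − 31 = 157. Would deviate. ✗

No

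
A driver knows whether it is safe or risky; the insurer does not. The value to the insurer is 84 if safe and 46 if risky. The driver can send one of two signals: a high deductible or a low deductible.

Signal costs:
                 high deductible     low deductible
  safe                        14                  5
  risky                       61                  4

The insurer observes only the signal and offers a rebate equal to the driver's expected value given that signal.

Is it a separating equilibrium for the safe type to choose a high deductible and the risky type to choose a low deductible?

If types separate, high deductible earns payment 84 and low deductible earns 46.
Safe: high deductible gives 84 − 14 = 70; low deductible gives 46 − 5 = 41. No deviation. ✓
Risky: low deductible gives 46 − 4 = 42; high deductible gives 84 − 61 = 23. No deviation. ✓
Both incentive constraints hold.

Yes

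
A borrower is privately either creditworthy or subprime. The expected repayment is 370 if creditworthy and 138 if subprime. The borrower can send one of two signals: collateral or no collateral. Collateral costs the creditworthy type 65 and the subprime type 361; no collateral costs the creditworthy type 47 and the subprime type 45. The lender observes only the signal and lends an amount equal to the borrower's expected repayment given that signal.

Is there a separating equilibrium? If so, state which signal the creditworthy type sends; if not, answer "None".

Try creditworthy → collateral, subprime → no collateral:
  Under separation the lender infers type exactly: collateral → creditworthy (pays 370), no collateral → subprime (pays 138).
  Creditworthy: collateral gives 370 − 65 = 305; no collateral gives 138 − 47 = 91. No deviation. ✓
  Subprime: no collateral gives 138 − 45 = 93; collateral gives 370 − 361 = 9. No deviation. ✓
Both hold — the creditworthy type sends collateral.

collateral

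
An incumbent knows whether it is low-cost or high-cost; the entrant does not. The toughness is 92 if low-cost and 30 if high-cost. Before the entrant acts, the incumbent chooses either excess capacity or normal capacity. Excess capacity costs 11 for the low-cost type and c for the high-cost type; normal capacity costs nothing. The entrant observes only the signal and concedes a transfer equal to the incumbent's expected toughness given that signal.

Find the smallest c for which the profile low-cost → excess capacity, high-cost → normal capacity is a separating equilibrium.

Under separation: excess capacity → low-cost (pays 92); normal capacity → high-cost (pays 30).
Low-cost: 92 − 11 = 81 ≥ 30 − 0 = 30. Holds regardless of c. ✓
High-cost: 30 − 0 ≥ 92 − c, so c ≥ 92 − 30 = 62.

62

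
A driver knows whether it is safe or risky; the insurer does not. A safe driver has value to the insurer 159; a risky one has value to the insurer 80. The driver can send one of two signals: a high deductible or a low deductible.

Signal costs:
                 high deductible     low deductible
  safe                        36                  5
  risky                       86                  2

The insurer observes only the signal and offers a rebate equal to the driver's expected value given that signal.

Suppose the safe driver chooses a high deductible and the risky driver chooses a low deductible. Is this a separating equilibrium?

Yes

If types separate, high deductible earns payment 159 and low deductible earns 80.
Safe: high deductible gives 159 − 36 = 123; low deductible gives 80 − 5 = 75. No deviation. ✓
Risky: low deductible gives 80 − 2 = 78; high deductible gives 159 − 86 = 73. No deviation. ✓
Neither type gains from mimicking the other.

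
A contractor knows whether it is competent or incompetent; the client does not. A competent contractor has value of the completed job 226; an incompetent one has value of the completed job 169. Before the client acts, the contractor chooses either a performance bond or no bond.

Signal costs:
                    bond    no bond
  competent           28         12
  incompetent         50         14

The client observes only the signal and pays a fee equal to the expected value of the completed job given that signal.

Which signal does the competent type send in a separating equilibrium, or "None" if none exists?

Try competent → bond, incompetent → no bond:
  Under separation the client infers type exactly: bond → competent (pays 226), no bond → incompetent (pays 169).
  Competent: bond gives 226 − 28 = 198; no bond gives 169 − 12 = 157. No deviation. ✓
  Incompetent: no bond gives 169 − 14 = 155; bond gives 226 − 50 = 176. Would deviate. ✗
Try competent → no bond, incompetent → bond:
  Under separation the client infers type exactly: no bond → competent (pays 226), bond → incompetent (pays 169).
  Competent: no bond gives 226 − 12 = 214; bond gives 169 − 28 = 141. No deviation. ✓
  Incompetent: bond gives 169 − 50 = 119; no bond gives 226 − 14 = 212. Would deviate. ✗
Neither assignment is incentive-compatible.

None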